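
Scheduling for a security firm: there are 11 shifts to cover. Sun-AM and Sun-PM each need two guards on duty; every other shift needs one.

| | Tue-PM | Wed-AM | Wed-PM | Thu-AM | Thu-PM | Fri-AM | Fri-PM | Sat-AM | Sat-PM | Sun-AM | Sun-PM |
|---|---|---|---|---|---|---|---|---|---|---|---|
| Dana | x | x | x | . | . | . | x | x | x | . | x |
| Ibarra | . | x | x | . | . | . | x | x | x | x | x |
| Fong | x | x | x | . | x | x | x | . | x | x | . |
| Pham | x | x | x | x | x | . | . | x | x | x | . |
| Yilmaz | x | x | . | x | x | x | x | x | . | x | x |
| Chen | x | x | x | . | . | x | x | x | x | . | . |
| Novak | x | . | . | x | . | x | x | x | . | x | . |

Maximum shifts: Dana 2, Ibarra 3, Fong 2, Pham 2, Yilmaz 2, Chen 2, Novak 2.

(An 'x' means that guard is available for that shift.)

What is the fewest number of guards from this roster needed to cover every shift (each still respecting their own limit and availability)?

6

13 slots to fill and no one can take more than 3, so at least ⌈13/3⌉ = 5 guards are needed.
Any 5 guards together have capacity at most 3+2+2+2+2 = 11 < 13 slots, so 5 can never suffice.
Dana, Ibarra, Fong, Pham, Yilmaz, and Chen alone can cover everything: Tue-PM→Dana, Wed-AM→Chen, Wed-PM→Ibarra, Thu-AM→Pham, Thu-PM→Fong, Fri-AM→Fong, Fri-PM→Ibarra, Sat-AM→Yilmaz, Sat-PM→Chen, Sun-AM→Pham+Yilmaz, Sun-PM→Dana+Ibarra.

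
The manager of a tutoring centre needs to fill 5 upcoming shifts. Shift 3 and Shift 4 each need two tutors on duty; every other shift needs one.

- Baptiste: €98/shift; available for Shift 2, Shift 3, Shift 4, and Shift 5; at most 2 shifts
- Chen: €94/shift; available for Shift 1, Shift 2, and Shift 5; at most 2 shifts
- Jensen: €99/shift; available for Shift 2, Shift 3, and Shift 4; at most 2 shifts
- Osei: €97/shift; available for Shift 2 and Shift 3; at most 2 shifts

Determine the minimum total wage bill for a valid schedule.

€677

Shift 1 can only be covered by Chen, so that assignment is forced.
Shift 4 can only be covered by Baptiste and Jensen, so that assignment is forced.
Picking the cheapest available tutor for each shift independently would cost €674, but that ignores the shift limits.
An optimal schedule: Shift 1→Chen, Shift 2→Osei, Shift 3→Osei+Baptiste, Shift 4→Baptiste+Jensen, Shift 5→Chen.
Total: 94 + 97 + 97 + 98 + 98 + 99 + 94 = €677.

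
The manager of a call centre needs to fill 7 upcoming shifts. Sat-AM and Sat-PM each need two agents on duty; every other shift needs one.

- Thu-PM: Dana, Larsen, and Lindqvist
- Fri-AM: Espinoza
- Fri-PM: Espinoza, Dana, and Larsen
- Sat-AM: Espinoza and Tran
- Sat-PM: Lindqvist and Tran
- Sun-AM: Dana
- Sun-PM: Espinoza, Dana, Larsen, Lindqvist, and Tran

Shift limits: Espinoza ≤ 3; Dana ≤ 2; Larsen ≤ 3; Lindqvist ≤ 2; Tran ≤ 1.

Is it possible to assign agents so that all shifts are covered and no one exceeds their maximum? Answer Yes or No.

No

Total capacity is 11 and 9 slots are needed, so capacity alone doesn't rule it out.
Shifts {Sat-AM, Sat-PM} need 4 worker-slots in total, but the agents available for any of those shifts (Espinoza, Lindqvist, and Tran) can supply at most 3 among them. So no valid schedule exists.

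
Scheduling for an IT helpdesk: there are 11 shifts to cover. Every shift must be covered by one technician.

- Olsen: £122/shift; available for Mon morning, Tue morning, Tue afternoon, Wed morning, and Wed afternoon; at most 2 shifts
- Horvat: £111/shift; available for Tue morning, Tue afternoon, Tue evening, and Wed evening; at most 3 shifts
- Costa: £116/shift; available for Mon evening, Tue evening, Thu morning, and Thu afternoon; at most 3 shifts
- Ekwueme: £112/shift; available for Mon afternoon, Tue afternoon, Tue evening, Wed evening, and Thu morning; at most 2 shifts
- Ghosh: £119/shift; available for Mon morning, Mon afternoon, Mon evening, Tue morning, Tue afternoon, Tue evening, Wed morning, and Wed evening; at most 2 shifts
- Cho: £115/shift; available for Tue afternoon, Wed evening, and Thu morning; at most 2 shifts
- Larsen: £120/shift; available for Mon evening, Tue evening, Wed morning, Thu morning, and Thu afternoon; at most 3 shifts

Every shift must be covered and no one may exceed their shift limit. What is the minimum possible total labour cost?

£1264

Wed afternoon can only be covered by Olsen, so that assignment is forced.
Picking the cheapest available technician for each shift independently would cost £1260, but that ignores the shift limits.
An optimal schedule: Mon morning→Ghosh, Mon afternoon→Ekwueme, Mon evening→Costa, Tue morning→Horvat, Tue afternoon→Cho, Tue evening→Horvat, Wed morning→Ghosh, Wed afternoon→Olsen, Wed evening→Horvat, Thu morning→Ekwueme, Thu afternoon→Costa.
Total: 119 + 112 + 116 + 111 + 115 + 111 + 119 + 122 + 111 + 112 + 116 = £1264.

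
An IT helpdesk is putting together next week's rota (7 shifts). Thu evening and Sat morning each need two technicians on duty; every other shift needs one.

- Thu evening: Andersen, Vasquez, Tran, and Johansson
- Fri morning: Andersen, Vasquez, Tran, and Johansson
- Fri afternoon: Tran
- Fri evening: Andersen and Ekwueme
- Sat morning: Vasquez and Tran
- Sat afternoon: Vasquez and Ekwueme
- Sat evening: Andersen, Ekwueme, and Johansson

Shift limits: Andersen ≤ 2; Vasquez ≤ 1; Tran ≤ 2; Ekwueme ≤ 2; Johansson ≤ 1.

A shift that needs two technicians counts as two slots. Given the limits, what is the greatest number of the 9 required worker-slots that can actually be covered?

Total capacity across all technicians is 2+1+2+2+1 = 8, and 9 slots are needed, so at most 8 can be filled.
An assignment achieving 8: Thu evening→Andersen+Johansson, Fri afternoon→Tran, Fri evening→Andersen, Sat morning→Vasquez+Tran, Sat afternoon→Ekwueme, Sat evening→Ekwueme.
Loads: Andersen 2/2, Vasquez 1/1, Tran 2/2, Ekwueme 2/2, Johansson 1/1.

8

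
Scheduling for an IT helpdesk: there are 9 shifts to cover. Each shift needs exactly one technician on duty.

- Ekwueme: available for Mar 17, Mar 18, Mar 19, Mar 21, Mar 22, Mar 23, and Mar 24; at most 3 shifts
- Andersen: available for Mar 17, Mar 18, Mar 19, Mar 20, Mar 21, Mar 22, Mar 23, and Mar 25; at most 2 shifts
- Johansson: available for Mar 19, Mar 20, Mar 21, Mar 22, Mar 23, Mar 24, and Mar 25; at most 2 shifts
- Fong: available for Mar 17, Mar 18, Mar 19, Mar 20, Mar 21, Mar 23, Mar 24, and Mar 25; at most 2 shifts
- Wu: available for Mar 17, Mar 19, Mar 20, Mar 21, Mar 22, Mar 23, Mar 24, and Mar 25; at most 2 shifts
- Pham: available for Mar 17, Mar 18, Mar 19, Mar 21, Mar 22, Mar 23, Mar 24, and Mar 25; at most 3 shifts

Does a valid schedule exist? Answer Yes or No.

Yes

One valid schedule: Mar 17→Ekwueme, Mar 18→Ekwueme, Mar 19→Johansson, Mar 20→Andersen, Mar 21→Fong, Mar 22→Ekwueme, Mar 23→Fong, Mar 24→Johansson, Mar 25→Andersen.
Loads: Ekwueme 3/3, Andersen 2/2, Johansson 2/2, Fong 2/2, Wu 0/2, Pham 0/3 — all within limits.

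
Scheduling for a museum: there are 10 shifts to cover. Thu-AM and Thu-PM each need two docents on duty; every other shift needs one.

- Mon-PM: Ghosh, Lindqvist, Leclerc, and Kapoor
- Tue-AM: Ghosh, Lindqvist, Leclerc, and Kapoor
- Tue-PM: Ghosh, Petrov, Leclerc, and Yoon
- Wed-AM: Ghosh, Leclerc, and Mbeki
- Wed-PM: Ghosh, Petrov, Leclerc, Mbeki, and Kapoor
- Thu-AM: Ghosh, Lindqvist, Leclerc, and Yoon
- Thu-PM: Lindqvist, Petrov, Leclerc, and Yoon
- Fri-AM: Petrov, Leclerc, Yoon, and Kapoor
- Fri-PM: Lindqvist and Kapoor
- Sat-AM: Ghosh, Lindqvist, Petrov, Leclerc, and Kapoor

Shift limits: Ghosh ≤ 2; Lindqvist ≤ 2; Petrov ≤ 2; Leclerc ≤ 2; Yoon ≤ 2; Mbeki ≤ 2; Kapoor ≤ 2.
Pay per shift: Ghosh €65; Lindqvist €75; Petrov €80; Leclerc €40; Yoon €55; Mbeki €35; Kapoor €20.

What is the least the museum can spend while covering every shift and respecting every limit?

€580

Picking the cheapest available docent for each shift independently would cost €385, but that ignores the shift limits.
An optimal schedule: Mon-PM→Kapoor, Tue-AM→Leclerc, Tue-PM→Leclerc, Wed-AM→Mbeki, Wed-PM→Mbeki, Thu-AM→Ghosh+Lindqvist, Thu-PM→Yoon+Lindqvist, Fri-AM→Yoon, Fri-PM→Kapoor, Sat-AM→Ghosh.
Total: 20 + 40 + 40 + 35 + 35 + 65 + 75 + 55 + 75 + 55 + 20 + 65 = €580.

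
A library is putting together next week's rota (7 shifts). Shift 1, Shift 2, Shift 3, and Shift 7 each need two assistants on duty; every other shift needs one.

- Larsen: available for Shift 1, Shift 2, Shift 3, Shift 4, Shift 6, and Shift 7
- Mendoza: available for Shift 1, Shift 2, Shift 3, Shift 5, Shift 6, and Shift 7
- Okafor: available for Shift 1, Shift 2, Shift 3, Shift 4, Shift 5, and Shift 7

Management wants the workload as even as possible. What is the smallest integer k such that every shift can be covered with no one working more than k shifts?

4

With 3 assistants and 11 worker-slots to fill, someone must work at least ⌈11/3⌉ = 4 shifts, so k ≥ 4.
k = 4 works: Shift 1→Larsen+Mendoza, Shift 2→Larsen+Okafor, Shift 3→Mendoza+Okafor, Shift 4→Larsen, Shift 5→Mendoza, Shift 6→Larsen, Shift 7→Mendoza+Okafor.
Loads: Larsen 4, Mendoza 4, Okafor 3 — all ≤ 4.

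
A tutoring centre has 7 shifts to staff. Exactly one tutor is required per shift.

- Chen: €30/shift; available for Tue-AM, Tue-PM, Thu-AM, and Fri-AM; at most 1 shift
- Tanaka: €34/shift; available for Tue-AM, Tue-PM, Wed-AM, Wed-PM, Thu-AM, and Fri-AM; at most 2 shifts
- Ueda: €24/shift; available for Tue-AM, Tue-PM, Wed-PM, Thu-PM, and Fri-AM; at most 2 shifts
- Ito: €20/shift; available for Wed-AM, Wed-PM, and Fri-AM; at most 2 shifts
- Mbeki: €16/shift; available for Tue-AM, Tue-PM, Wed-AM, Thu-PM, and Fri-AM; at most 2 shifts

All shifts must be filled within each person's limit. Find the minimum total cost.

Picking the cheapest available tutor for each shift independently would cost €130, but that ignores the shift limits.
An optimal schedule: Tue-AM→Ueda, Tue-PM→Ueda, Wed-AM→Mbeki, Wed-PM→Ito, Thu-AM→Chen, Thu-PM→Mbeki, Fri-AM→Ito.
Total: 24 + 24 + 16 + 20 + 30 + 16 + 20 = €150.

€150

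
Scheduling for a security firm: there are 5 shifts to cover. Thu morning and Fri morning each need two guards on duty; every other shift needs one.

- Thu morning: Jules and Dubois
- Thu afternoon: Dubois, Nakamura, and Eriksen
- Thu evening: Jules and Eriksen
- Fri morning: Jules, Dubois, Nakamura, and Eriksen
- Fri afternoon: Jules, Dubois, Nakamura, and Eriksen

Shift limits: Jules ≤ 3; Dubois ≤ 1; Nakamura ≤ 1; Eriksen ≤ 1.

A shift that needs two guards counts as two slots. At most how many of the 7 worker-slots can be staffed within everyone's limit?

Total capacity across all guards is 3+1+1+1 = 6, and 7 slots are needed, so at most 6 can be filled.
An assignment achieving 6: Thu morning→Jules+Dubois, Thu afternoon→Nakamura, Thu evening→Jules, Fri morning→Jules+Eriksen.
Loads: Jules 3/3, Dubois 1/1, Nakamura 1/1, Eriksen 1/1.

6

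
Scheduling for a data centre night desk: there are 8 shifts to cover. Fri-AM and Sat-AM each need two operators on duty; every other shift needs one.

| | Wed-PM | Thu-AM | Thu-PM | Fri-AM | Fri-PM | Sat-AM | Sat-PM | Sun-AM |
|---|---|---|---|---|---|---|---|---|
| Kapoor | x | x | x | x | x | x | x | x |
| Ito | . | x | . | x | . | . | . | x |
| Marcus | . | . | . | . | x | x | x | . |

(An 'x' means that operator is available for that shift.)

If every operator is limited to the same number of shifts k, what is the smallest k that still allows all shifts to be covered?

With 3 operators and 10 worker-slots to fill, someone must work at least ⌈10/3⌉ = 4 shifts, so k ≥ 4.
k = 4 works: Wed-PM→Kapoor, Thu-AM→Ito, Thu-PM→Kapoor, Fri-AM→Kapoor+Ito, Fri-PM→Marcus, Sat-AM→Kapoor+Marcus, Sat-PM→Marcus, Sun-AM→Ito.
Loads: Kapoor 4, Ito 3, Marcus 3 — all ≤ 4.

4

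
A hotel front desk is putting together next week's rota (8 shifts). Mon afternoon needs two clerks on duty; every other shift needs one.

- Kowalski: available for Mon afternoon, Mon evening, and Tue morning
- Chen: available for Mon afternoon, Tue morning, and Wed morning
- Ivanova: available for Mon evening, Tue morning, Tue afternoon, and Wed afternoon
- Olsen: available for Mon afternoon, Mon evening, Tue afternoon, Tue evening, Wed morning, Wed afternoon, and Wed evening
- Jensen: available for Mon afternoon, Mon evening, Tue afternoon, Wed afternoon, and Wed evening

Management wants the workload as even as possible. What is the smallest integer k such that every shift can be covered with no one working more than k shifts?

2

With 5 clerks and 9 worker-slots to fill, someone must work at least ⌈9/5⌉ = 2 shifts, so k ≥ 2.
k = 2 works: Mon afternoon→Chen+Jensen, Mon evening→Kowalski, Tue morning→Kowalski, Tue afternoon→Ivanova, Tue evening→Olsen, Wed morning→Chen, Wed afternoon→Ivanova, Wed evening→Olsen.
Loads: Kowalski 2, Chen 2, Ivanova 2, Olsen 2, Jensen 1 — all ≤ 2.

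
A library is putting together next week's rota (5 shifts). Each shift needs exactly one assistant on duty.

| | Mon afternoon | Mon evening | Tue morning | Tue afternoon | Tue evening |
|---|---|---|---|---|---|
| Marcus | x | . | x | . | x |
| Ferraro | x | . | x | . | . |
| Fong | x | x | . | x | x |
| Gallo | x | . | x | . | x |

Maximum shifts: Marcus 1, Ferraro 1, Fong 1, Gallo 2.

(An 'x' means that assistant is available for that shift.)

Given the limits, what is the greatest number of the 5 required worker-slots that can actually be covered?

4

Total capacity across all assistants is 1+1+1+2 = 5, and 5 slots are needed, so at most 5 can be filled.
Shifts {Mon evening, Tue afternoon} need 2 slots but only Fong are available for them, supplying at most 1 — so at least 1 slot must go unfilled.
An assignment achieving 4: Mon afternoon→Ferraro, Mon evening→Fong, Tue morning→Marcus, Tue evening→Gallo.
Loads: Marcus 1/1, Ferraro 1/1, Fong 1/1, Gallo 1/2.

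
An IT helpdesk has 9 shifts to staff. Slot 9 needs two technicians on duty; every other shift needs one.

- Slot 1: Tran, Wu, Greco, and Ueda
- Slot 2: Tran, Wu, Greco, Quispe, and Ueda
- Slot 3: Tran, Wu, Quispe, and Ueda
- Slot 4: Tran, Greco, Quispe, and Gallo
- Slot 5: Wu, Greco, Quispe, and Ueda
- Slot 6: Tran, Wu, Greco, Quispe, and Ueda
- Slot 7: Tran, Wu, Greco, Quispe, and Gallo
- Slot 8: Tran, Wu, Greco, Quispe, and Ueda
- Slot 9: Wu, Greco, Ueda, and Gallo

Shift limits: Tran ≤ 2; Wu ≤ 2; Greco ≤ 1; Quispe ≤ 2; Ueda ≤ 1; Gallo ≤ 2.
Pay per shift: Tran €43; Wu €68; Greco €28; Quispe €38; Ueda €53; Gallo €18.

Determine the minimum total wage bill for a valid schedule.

Picking the cheapest available technician for each shift independently would cost €260, but that ignores the shift limits.
An optimal schedule: Slot 1→Tran, Slot 2→Wu, Slot 3→Tran, Slot 4→Greco, Slot 5→Wu, Slot 6→Quispe, Slot 7→Gallo, Slot 8→Quispe, Slot 9→Ueda+Gallo.
Total: 43 + 68 + 43 + 28 + 68 + 38 + 18 + 38 + 53 + 18 = €415.

€415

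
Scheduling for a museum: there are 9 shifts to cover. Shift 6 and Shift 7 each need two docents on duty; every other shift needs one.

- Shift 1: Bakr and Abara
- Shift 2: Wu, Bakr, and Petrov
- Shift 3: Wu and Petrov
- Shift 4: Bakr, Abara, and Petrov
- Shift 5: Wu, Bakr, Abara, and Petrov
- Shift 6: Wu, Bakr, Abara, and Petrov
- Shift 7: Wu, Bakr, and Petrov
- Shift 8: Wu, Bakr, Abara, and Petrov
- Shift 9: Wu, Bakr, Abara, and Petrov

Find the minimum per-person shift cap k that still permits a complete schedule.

3

With 4 docents and 11 worker-slots to fill, someone must work at least ⌈11/4⌉ = 3 shifts, so k ≥ 3.
k = 3 works: Shift 1→Bakr, Shift 2→Wu, Shift 3→Wu, Shift 4→Bakr, Shift 5→Abara, Shift 6→Abara+Petrov, Shift 7→Wu+Bakr, Shift 8→Abara, Shift 9→Petrov.
Loads: Wu 3, Bakr 3, Abara 3, Petrov 2 — all ≤ 3.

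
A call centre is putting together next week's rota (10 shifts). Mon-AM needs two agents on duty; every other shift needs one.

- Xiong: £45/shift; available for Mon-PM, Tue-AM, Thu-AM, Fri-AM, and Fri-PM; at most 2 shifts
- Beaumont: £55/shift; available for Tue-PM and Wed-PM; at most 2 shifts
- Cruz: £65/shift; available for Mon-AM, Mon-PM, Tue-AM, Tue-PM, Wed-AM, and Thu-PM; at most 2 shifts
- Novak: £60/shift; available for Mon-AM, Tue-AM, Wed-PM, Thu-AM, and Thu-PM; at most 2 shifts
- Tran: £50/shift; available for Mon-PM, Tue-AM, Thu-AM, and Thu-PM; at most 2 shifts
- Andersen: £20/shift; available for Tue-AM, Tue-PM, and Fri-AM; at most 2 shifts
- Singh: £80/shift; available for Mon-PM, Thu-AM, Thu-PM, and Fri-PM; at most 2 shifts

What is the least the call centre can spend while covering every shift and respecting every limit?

Mon-AM can only be covered by Cruz and Novak, so that assignment is forced.
Wed-AM can only be covered by Cruz, so that assignment is forced.
Picking the cheapest available agent for each shift independently would cost £490, but that ignores the shift limits.
An optimal schedule: Mon-AM→Novak+Cruz, Mon-PM→Xiong, Tue-AM→Andersen, Tue-PM→Beaumont, Wed-AM→Cruz, Wed-PM→Beaumont, Thu-AM→Tran, Thu-PM→Tran, Fri-AM→Andersen, Fri-PM→Xiong.
Total: 60 + 65 + 45 + 20 + 55 + 65 + 55 + 50 + 50 + 20 + 45 = £530.

£530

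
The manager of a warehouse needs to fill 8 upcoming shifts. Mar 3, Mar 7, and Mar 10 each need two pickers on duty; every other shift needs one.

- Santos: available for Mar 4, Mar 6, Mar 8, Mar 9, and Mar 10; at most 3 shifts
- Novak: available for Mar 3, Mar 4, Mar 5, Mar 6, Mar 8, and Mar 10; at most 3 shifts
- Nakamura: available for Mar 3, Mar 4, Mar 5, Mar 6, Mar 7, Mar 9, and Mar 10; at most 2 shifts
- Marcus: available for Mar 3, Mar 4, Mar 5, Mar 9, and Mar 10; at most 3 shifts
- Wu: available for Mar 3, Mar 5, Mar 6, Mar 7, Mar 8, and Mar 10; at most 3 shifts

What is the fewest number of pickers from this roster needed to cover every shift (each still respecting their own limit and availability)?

4

11 slots to fill and no one can take more than 3, so at least ⌈11/3⌉ = 4 pickers are needed.
Santos, Novak, Nakamura, and Wu alone can cover everything: Mar 3→Novak+Nakamura, Mar 4→Santos, Mar 5→Novak, Mar 6→Wu, Mar 7→Nakamura+Wu, Mar 8→Santos, Mar 9→Santos, Mar 10→Novak+Wu.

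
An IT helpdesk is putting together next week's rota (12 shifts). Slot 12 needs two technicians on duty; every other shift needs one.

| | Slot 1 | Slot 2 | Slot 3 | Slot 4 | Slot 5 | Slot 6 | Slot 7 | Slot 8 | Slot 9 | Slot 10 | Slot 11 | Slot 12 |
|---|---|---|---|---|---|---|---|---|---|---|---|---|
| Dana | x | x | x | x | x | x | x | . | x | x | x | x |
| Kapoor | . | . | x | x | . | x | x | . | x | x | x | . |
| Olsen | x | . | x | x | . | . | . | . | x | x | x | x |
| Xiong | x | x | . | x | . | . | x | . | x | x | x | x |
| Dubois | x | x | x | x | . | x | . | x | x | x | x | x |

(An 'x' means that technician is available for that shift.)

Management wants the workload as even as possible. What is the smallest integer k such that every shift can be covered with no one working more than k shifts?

3

With 5 technicians and 13 worker-slots to fill, someone must work at least ⌈13/5⌉ = 3 shifts, so k ≥ 3.
k = 3 works: Slot 1→Olsen, Slot 2→Dana, Slot 3→Kapoor, Slot 4→Kapoor, Slot 5→Dana, Slot 6→Dana, Slot 7→Kapoor, Slot 8→Dubois, Slot 9→Olsen, Slot 10→Olsen, Slot 11→Xiong, Slot 12→Xiong+Dubois.
Loads: Dana 3, Kapoor 3, Olsen 3, Xiong 2, Dubois 2 — all ≤ 3.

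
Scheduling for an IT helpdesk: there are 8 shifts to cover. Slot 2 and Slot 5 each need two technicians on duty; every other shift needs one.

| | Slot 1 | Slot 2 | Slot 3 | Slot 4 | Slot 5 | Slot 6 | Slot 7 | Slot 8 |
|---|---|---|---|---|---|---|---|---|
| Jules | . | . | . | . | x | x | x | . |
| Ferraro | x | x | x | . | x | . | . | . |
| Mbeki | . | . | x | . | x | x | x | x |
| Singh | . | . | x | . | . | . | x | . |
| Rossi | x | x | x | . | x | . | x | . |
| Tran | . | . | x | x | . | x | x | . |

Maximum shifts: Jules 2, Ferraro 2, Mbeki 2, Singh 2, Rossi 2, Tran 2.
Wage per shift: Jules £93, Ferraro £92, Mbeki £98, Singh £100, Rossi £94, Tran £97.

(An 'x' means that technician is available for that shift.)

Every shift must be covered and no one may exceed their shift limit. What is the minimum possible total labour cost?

Slot 2 can only be covered by Ferraro and Rossi, so that assignment is forced.
Slot 4 can only be covered by Tran, so that assignment is forced.
Slot 8 can only be covered by Mbeki, so that assignment is forced.
Picking the cheapest available technician for each shift independently would cost £936, but that ignores the shift limits.
An optimal schedule: Slot 1→Ferraro, Slot 2→Ferraro+Rossi, Slot 3→Rossi, Slot 4→Tran, Slot 5→Jules+Mbeki, Slot 6→Jules, Slot 7→Tran, Slot 8→Mbeki.
Total: 92 + 92 + 94 + 94 + 97 + 93 + 98 + 93 + 97 + 98 = £948.

£948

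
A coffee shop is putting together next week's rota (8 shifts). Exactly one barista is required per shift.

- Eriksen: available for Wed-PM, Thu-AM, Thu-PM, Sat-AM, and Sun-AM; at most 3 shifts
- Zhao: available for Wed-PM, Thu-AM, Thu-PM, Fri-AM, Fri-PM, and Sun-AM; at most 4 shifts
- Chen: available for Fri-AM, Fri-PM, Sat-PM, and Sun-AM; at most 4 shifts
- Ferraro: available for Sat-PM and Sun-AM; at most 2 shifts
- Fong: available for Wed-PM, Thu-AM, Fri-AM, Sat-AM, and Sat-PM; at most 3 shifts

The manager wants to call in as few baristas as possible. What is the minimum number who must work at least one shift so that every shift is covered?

8 slots to fill and no one can take more than 4, so at least ⌈8/4⌉ = 2 baristas are needed.
No set of 2 baristas can cover every shift (each such set leaves at least one shift with no one available or exceeds a cap).
Eriksen, Zhao, and Chen alone can cover everything: Wed-PM→Eriksen, Thu-AM→Eriksen, Thu-PM→Zhao, Fri-AM→Zhao, Fri-PM→Zhao, Sat-AM→Eriksen, Sat-PM→Chen, Sun-AM→Zhao.

3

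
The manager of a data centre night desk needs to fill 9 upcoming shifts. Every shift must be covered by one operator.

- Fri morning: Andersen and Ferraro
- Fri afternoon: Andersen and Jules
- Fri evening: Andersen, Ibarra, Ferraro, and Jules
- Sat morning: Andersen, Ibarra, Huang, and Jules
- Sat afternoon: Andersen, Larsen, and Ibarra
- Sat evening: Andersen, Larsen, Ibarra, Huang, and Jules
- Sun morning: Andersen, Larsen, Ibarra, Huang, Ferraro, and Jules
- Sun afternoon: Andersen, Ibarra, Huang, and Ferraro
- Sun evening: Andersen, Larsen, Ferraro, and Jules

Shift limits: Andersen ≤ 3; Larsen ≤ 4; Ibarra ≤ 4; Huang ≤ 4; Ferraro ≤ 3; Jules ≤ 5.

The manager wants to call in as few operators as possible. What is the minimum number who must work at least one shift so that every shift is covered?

3

9 slots to fill and no one can take more than 5, so at least ⌈9/5⌉ = 2 operators are needed.
No set of 2 operators can cover every shift (each such set leaves at least one shift with no one available or exceeds a cap).
Andersen, Larsen, and Ibarra alone can cover everything: Fri morning→Andersen, Fri afternoon→Andersen, Fri evening→Andersen, Sat morning→Ibarra, Sat afternoon→Larsen, Sat evening→Larsen, Sun morning→Larsen, Sun afternoon→Ibarra, Sun evening→Larsen.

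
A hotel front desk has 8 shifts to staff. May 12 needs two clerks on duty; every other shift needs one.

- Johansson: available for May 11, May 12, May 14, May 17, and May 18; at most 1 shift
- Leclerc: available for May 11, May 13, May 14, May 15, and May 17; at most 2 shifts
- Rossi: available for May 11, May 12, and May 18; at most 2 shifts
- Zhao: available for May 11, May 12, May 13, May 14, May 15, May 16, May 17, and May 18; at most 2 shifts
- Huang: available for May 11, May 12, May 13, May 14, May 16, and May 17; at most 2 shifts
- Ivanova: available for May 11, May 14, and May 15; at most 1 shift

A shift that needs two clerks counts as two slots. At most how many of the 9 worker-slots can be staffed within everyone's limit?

Total capacity across all clerks is 1+2+2+2+2+1 = 10, and 9 slots are needed, so at most 9 can be filled.
An assignment achieving 9: May 11→Rossi, May 12→Rossi+Zhao, May 13→Leclerc, May 14→Huang, May 15→Leclerc, May 16→Zhao, May 17→Huang, May 18→Johansson.
Loads: Johansson 1/1, Leclerc 2/2, Rossi 2/2, Zhao 2/2, Huang 2/2, Ivanova 0/1.

9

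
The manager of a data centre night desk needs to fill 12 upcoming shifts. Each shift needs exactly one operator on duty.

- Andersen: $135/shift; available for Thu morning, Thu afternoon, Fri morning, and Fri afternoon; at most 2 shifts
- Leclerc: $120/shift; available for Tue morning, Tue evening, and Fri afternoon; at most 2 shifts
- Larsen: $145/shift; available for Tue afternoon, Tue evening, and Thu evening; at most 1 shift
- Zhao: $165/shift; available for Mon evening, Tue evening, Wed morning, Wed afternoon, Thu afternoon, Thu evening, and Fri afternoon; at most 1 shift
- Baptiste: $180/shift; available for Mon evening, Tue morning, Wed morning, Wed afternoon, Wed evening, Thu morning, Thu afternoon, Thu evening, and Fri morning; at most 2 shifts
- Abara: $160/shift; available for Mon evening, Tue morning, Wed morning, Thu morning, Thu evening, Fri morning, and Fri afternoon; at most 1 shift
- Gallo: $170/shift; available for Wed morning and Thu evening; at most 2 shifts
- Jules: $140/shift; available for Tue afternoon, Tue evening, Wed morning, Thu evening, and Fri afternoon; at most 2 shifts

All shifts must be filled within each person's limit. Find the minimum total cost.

Wed evening can only be covered by Baptiste, so that assignment is forced.
Picking the cheapest available operator for each shift independently would cost $1690, but that ignores the shift limits.
An optimal schedule: Mon evening→Abara, Tue morning→Leclerc, Tue afternoon→Jules, Tue evening→Leclerc, Wed morning→Gallo, Wed afternoon→Zhao, Wed evening→Baptiste, Thu morning→Andersen, Thu afternoon→Andersen, Thu evening→Larsen, Fri morning→Baptiste, Fri afternoon→Jules.
Total: 160 + 120 + 140 + 120 + 170 + 165 + 180 + 135 + 135 + 145 + 180 + 140 = $1790.

$1790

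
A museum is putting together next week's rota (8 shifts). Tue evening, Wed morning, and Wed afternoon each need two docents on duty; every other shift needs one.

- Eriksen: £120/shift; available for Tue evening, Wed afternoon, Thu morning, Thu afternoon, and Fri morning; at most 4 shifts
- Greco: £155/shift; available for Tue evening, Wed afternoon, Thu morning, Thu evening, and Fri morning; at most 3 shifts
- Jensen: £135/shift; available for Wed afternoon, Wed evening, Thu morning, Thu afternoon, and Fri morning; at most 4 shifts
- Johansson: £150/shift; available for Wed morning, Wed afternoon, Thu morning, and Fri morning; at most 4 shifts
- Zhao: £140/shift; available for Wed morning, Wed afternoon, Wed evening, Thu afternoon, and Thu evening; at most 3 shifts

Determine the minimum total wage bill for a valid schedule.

Tue evening can only be covered by Eriksen and Greco, so that assignment is forced.
Wed morning can only be covered by Johansson and Zhao, so that assignment is forced.
Picking the cheapest available docent for each shift independently would cost £1455, but that ignores the shift limits.
An optimal schedule: Tue evening→Eriksen+Greco, Wed morning→Zhao+Johansson, Wed afternoon→Eriksen+Jensen, Wed evening→Jensen, Thu morning→Eriksen, Thu afternoon→Eriksen, Thu evening→Zhao, Fri morning→Jensen.
Total: 120 + 155 + 140 + 150 + 120 + 135 + 135 + 120 + 120 + 140 + 135 = £1470.

£1470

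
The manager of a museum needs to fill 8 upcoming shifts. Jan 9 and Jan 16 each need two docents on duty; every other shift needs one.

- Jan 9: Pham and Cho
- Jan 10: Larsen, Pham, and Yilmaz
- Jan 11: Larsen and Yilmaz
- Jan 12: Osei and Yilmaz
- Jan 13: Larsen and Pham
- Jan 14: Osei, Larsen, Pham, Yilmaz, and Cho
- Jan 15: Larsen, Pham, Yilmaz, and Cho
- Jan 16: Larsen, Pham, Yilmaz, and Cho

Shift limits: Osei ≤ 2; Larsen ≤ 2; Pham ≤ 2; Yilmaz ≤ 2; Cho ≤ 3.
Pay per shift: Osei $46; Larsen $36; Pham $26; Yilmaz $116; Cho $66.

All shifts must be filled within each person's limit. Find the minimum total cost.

$530

Jan 9 can only be covered by Pham and Cho, so that assignment is forced.
Picking the cheapest available docent for each shift independently would cost $340, but that ignores the shift limits.
An optimal schedule: Jan 9→Pham+Cho, Jan 10→Larsen, Jan 11→Larsen, Jan 12→Osei, Jan 13→Pham, Jan 14→Osei, Jan 15→Cho, Jan 16→Cho+Yilmaz.
Total: 26 + 66 + 36 + 36 + 46 + 26 + 46 + 66 + 66 + 116 = $530.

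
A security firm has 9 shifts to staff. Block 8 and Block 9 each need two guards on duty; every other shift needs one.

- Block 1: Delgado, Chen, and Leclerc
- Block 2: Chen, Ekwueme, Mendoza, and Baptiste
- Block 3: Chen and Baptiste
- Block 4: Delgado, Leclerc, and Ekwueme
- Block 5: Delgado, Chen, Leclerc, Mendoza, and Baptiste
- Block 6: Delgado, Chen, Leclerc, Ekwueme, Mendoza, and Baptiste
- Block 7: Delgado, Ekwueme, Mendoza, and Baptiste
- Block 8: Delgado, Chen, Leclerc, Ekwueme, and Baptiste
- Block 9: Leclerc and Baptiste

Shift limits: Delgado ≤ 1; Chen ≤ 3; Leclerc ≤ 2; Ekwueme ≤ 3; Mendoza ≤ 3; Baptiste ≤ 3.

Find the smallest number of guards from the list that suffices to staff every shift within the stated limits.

11 slots to fill and no one can take more than 3, so at least ⌈11/3⌉ = 4 guards are needed.
Chen, Leclerc, Ekwueme, and Baptiste alone can cover everything: Block 1→Chen, Block 2→Chen, Block 3→Chen, Block 4→Leclerc, Block 5→Baptiste, Block 6→Ekwueme, Block 7→Ekwueme, Block 8→Ekwueme+Baptiste, Block 9→Leclerc+Baptiste.

4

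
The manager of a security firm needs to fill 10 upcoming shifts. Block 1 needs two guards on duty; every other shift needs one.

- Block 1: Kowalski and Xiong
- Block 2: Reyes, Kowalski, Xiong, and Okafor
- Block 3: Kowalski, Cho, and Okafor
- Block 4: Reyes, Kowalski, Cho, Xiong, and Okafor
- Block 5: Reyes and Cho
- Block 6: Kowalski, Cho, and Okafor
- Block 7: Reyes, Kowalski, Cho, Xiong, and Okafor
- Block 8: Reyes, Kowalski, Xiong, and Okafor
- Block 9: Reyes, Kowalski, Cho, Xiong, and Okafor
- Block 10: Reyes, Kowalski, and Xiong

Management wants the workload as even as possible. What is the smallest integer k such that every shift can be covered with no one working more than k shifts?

With 5 guards and 11 worker-slots to fill, someone must work at least ⌈11/5⌉ = 3 shifts, so k ≥ 3.
k = 3 works: Block 1→Kowalski+Xiong, Block 2→Reyes, Block 3→Kowalski, Block 4→Cho, Block 5→Reyes, Block 6→Kowalski, Block 7→Cho, Block 8→Xiong, Block 9→Cho, Block 10→Reyes.
Loads: Reyes 3, Kowalski 3, Cho 3, Xiong 2, Okafor 0 — all ≤ 3.

3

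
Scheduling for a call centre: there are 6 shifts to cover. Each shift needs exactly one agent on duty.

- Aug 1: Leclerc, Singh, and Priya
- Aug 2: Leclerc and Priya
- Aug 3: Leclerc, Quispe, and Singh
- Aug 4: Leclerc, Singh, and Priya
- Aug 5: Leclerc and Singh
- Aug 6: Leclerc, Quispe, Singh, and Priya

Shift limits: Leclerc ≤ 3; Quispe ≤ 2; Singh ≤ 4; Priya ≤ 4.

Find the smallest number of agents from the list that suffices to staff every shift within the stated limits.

6 slots to fill and no one can take more than 4, so at least ⌈6/4⌉ = 2 agents are needed.
Leclerc and Singh alone can cover everything: Aug 1→Leclerc, Aug 2→Leclerc, Aug 3→Leclerc, Aug 4→Singh, Aug 5→Singh, Aug 6→Singh.

2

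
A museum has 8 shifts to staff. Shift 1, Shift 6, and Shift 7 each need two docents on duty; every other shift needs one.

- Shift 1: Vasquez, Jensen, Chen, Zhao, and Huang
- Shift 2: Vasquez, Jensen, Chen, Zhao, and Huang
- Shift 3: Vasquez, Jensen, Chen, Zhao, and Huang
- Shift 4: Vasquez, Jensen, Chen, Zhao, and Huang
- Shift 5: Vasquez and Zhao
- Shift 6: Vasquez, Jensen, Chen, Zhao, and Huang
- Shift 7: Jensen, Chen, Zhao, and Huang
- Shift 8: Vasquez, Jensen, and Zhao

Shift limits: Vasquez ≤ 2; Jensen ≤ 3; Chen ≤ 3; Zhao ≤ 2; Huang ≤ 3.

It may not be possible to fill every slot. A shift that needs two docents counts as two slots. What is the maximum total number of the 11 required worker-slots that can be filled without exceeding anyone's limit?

11

Total capacity across all docents is 2+3+3+2+3 = 13, and 11 slots are needed, so at most 11 can be filled.
An assignment achieving 11: Shift 1→Jensen+Chen, Shift 2→Jensen, Shift 3→Chen, Shift 4→Zhao, Shift 5→Vasquez, Shift 6→Zhao+Huang, Shift 7→Jensen+Chen, Shift 8→Vasquez.
Loads: Vasquez 2/2, Jensen 3/3, Chen 3/3, Zhao 2/2, Huang 1/3.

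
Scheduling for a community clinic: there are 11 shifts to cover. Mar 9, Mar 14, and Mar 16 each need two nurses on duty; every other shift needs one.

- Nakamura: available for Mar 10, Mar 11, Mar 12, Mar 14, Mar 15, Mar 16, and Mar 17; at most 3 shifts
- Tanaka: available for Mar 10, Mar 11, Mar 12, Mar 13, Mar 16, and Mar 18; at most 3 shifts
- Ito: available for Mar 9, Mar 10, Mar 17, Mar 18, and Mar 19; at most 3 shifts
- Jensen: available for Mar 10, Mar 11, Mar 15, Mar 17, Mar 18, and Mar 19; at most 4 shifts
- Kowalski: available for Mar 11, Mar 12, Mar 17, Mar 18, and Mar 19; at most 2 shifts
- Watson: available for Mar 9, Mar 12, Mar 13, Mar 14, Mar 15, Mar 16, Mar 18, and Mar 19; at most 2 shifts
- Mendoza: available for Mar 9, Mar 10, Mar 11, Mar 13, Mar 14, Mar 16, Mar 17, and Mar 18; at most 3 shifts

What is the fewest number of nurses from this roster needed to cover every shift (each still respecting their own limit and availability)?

5

14 slots to fill and no one can take more than 4, so at least ⌈14/4⌉ = 4 nurses are needed.
Any 4 nurses together have capacity at most 4+3+3+3 = 13 < 14 slots, so 4 can never suffice.
Nakamura, Tanaka, Ito, Jensen, and Watson alone can cover everything: Mar 9→Ito+Watson, Mar 10→Jensen, Mar 11→Nakamura, Mar 12→Tanaka, Mar 13→Tanaka, Mar 14→Nakamura+Watson, Mar 15→Jensen, Mar 16→Nakamura+Tanaka, Mar 17→Ito, Mar 18→Jensen, Mar 19→Ito.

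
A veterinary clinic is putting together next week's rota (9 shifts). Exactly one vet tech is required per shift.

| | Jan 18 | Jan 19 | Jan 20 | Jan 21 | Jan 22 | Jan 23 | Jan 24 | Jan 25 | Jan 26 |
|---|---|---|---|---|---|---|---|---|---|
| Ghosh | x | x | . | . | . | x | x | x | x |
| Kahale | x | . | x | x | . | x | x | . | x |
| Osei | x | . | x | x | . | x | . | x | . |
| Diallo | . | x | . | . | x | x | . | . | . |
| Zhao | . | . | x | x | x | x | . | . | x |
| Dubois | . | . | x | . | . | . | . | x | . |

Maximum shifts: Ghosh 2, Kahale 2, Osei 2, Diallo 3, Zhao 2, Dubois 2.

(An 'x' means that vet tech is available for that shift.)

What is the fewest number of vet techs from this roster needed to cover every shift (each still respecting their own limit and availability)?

9 slots to fill and no one can take more than 3, so at least ⌈9/3⌉ = 3 vet techs are needed.
Any 3 vet techs together have capacity at most 3+2+2 = 7 < 9 slots, so 3 can never suffice.
Ghosh, Kahale, Osei, and Diallo alone can cover everything: Jan 18→Osei, Jan 19→Diallo, Jan 20→Kahale, Jan 21→Kahale, Jan 22→Diallo, Jan 23→Diallo, Jan 24→Ghosh, Jan 25→Osei, Jan 26→Ghosh.

4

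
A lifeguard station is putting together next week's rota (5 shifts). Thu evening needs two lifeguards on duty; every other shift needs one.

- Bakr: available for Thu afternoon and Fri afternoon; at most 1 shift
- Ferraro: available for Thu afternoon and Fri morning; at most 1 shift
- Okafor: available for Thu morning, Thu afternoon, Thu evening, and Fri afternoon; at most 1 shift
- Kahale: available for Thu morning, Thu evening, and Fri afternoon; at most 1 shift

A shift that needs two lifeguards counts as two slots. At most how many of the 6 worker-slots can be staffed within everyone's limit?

4

Total capacity across all lifeguards is 1+1+1+1 = 4, and 6 slots are needed, so at most 4 can be filled.
An assignment achieving 4: Thu morning→Okafor, Thu afternoon→Bakr, Thu evening→Kahale, Fri morning→Ferraro.
Loads: Bakr 1/1, Ferraro 1/1, Okafor 1/1, Kahale 1/1.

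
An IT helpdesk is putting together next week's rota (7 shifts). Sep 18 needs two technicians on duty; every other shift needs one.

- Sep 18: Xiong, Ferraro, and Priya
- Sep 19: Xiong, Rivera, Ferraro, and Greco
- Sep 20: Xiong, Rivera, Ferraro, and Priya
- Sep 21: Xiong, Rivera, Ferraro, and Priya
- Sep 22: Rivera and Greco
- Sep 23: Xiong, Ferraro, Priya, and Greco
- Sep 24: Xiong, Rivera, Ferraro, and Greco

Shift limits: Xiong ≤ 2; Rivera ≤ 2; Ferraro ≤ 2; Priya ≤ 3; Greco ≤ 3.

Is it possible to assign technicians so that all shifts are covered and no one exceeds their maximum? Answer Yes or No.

One valid schedule: Sep 18→Xiong+Ferraro, Sep 19→Xiong, Sep 20→Rivera, Sep 21→Ferraro, Sep 22→Rivera, Sep 23→Priya, Sep 24→Greco.
Loads: Xiong 2/2, Rivera 2/2, Ferraro 2/2, Priya 1/3, Greco 1/3 — all within limits.

Yes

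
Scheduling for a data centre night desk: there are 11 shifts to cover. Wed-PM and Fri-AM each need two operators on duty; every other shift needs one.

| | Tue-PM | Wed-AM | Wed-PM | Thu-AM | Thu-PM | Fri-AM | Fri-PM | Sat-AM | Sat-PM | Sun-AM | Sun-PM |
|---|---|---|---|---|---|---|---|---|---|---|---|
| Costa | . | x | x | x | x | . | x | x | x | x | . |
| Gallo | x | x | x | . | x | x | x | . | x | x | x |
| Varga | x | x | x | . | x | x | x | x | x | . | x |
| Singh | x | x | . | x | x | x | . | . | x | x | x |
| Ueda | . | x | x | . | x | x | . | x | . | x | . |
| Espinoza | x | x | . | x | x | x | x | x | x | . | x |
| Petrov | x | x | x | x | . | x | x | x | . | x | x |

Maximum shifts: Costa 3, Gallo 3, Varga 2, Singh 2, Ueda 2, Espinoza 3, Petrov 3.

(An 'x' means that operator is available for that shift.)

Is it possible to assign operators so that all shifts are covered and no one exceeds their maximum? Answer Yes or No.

One valid schedule: Tue-PM→Gallo, Wed-AM→Singh, Wed-PM→Ueda+Petrov, Thu-AM→Costa, Thu-PM→Varga, Fri-AM→Singh+Ueda, Fri-PM→Costa, Sat-AM→Costa, Sat-PM→Gallo, Sun-AM→Gallo, Sun-PM→Varga.
Loads: Costa 3/3, Gallo 3/3, Varga 2/2, Singh 2/2, Ueda 2/2, Espinoza 0/3, Petrov 1/3 — all within limits.

Yes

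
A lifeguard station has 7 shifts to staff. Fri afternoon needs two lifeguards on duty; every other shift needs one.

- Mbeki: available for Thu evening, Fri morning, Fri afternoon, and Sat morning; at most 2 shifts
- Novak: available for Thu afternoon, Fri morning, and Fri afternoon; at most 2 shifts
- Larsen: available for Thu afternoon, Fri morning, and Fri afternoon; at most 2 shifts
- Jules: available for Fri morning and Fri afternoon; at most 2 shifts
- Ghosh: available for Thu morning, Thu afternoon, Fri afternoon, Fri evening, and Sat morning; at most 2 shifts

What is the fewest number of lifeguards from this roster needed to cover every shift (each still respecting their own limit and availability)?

4

8 slots to fill and no one can take more than 2, so at least ⌈8/2⌉ = 4 lifeguards are needed.
Mbeki, Novak, Larsen, and Ghosh alone can cover everything: Thu morning→Ghosh, Thu afternoon→Novak, Thu evening→Mbeki, Fri morning→Larsen, Fri afternoon→Novak+Larsen, Fri evening→Ghosh, Sat morning→Mbeki.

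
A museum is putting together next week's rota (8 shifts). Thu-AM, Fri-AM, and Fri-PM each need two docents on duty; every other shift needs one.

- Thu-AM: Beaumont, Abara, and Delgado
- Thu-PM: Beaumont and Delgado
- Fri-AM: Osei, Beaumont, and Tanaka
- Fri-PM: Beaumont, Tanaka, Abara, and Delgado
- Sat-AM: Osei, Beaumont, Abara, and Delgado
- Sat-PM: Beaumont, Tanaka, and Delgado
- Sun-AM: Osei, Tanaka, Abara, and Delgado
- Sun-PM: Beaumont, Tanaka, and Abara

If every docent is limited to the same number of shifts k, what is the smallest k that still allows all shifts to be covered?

3

With 5 docents and 11 worker-slots to fill, someone must work at least ⌈11/5⌉ = 3 shifts, so k ≥ 3.
k = 3 works: Thu-AM→Beaumont+Abara, Thu-PM→Beaumont, Fri-AM→Osei+Beaumont, Fri-PM→Tanaka+Abara, Sat-AM→Osei, Sat-PM→Tanaka, Sun-AM→Osei, Sun-PM→Tanaka.
Loads: Osei 3, Beaumont 3, Tanaka 3, Abara 2, Delgado 0 — all ≤ 3.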